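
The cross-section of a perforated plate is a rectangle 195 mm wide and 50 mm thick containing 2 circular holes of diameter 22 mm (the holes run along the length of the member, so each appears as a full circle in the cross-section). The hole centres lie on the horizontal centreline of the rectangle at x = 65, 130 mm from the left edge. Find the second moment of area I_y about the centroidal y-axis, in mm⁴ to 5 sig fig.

Treat the section as a set of non-overlapping primitives; coordinates are from the bounding-box lower-left.
Plate: 195 × 50, A = 9 750 mm², x = 97.5 mm, Ī = 30 895 313 mm⁴.
Hole 1 (subtracted): ⌀22, A = 380.1327 mm², x = 65 mm, Ī = 11499.01 mm⁴.
Hole 2 (subtracted): ⌀22, A = 380.1327 mm², x = 130 mm, Ī = 11499.01 mm⁴.
By symmetry the centroid is at mid-width, x̄ = 97.5 mm.
Transfer each piece to the centroidal y-axis using Ī + A·d² with d = x − 97.5:
  plate: d = 0 mm → contributes +30 895 313 mm⁴
  hole 1: d = -32.5 mm → contributes −413014.2 mm⁴
  hole 2: d = 32.5 mm → contributes −413014.2 mm⁴
Total I = 30 069 284 mm⁴.

I_y ≈ 3.0069 × 10⁷ mm⁴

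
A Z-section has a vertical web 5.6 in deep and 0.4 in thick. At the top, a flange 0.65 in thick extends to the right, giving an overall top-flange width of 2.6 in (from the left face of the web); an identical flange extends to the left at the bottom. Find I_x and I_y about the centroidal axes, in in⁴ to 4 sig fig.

I_x ≈ 23.47 in⁴, I_y ≈ 6.017 in⁴

Treat the section as a set of non-overlapping primitives; coordinates are from the bounding-box lower-left.
Web: 0.4 × 5.6, A = 2.24 in², y = 2.8 in, Ī = 5.85387 in⁴.
Top flange (beyond web): 2.2 × 0.65, A = 1.43 in², y = 5.275 in, Ī = 0.0503479 in⁴.
Bottom flange (beyond web): 2.2 × 0.65, A = 1.43 in², y = 0.325 in, Ī = 0.0503479 in⁴.
Centroid: ȳ = ΣA·y / ΣA = 2.8 in.
Transfer each piece to the centroidal x-axis using Ī + A·d² with d = y − 2.8:
  web: d = 0 in → contributes +5.85387 in⁴
  top flange (beyond web): d = 2.475 in → contributes +8.80999 in⁴
  bottom flange (beyond web): d = -2.475 in → contributes +8.80999 in⁴
Total I = 23.4739 in⁴.
For the y-axis: x̄ = 2.4 in.
Repeating about the centroidal y-axis gives I_y = 6.0168 in⁴.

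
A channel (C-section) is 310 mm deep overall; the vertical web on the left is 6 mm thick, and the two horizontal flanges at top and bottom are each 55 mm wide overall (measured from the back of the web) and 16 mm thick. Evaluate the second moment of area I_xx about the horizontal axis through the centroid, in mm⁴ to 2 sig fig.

Split into non-overlapping primitives; take the origin at the lower-left of the bounding box.
Web: 6 × 310, A = 1 860 mm², y = 155 mm, Ī = 14 895 500 mm⁴.
Top flange (beyond web): 49 × 16, A = 784 mm², y = 302 mm, Ī = 16 725 mm⁴.
Bottom flange (beyond web): 49 × 16, A = 784 mm², y = 8 mm, Ī = 16 725 mm⁴.
By symmetry the centroid is at mid-height, ȳ = 155 mm.
Transfer each piece to the horizontal axis through the centroid using Ī + A·d² with d = y − 155:
  web: d = 0 mm → contributes +14 895 500 mm⁴
  top flange (beyond web): d = 147 mm → contributes +16 958 181 mm⁴
  bottom flange (beyond web): d = -147 mm → contributes +16 958 181 mm⁴
Total I = 48 811 863 mm⁴.

I_xx ≈ 4.9 × 10⁷ mm⁴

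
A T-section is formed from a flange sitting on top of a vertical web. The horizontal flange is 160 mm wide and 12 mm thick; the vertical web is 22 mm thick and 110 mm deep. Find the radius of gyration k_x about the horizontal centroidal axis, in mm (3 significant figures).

Break the section into simple shapes (no overlaps), measuring from the bottom-left corner of the bounding box.
Flange: 160 × 12, A = 1 920 mm², y = 116 mm, Ī = 23 040 mm⁴.
Web: 22 × 110, A = 2 420 mm², y = 55 mm, Ī = 2 440 167 mm⁴.
Centroid: ȳ = ΣA·y / ΣA = 81.986 mm.
Transfer each piece to the horizontal centroidal axis using Ī + A·d² with d = y − 81.986:
  flange: d = 34.014 mm → contributes +2 244 365 mm⁴
  web: d = -26.986 mm → contributes +4 202 540 mm⁴
Total I = 6 446 906 mm⁴.
Radius of gyration: k = √(I/A) = √(6 446 906 / 4 340) = 38.542 mm.

k_x ≈ 38.5 mm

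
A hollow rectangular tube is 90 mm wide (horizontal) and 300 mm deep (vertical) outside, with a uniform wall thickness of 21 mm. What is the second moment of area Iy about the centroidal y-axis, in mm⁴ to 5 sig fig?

Iy ≈ 1.5847 × 10⁷ mm⁴

Break the section into simple shapes (no overlaps), measuring from the bottom-left corner of the bounding box.
Outer rectangle: 90 × 300, A = 27 000 mm², x = 45 mm, Ī = 18 225 000 mm⁴.
Inner void (subtracted): 48 × 258, A = 12 384 mm², x = 45 mm, Ī = 2 377 728 mm⁴.
By symmetry the centroid is at mid-width, x̄ = 45 mm.
All pieces are centred on the centroidal y-axis, so I = ΣĪ (holes subtracted) = 15 847 272 mm⁴.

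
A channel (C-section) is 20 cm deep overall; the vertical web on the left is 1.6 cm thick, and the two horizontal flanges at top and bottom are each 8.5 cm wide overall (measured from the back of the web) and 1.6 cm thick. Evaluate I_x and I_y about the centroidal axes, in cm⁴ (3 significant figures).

Decompose the section into non-overlapping parts with the origin at the bottom-left of its bounding rectangle.
Web: 1.6 × 20, A = 32 cm², y = 10 cm, Ī = 1066.7 cm⁴.
Top flange (beyond web): 6.9 × 1.6, A = 11.04 cm², y = 19.2 cm, Ī = 2.3552 cm⁴.
Bottom flange (beyond web): 6.9 × 1.6, A = 11.04 cm², y = 0.8 cm, Ī = 2.3552 cm⁴.
By symmetry the centroid is at mid-height, ȳ = 10 cm.
Transfer each piece to the centroidal x-axis using Ī + A·d² with d = y − 10:
  web: d = 0 cm → contributes +1066.7 cm⁴
  top flange (beyond web): d = 9.2 cm → contributes +936.78 cm⁴
  bottom flange (beyond web): d = -9.2 cm → contributes +936.78 cm⁴
Total I = 2940.2 cm⁴.
For the y-axis: x̄ = 2.5352 cm.
Repeating about the centroidal y-axis gives I_y = 330.42 cm⁴.

I_x ≈ 2940 cm⁴, I_y ≈ 330 cm⁴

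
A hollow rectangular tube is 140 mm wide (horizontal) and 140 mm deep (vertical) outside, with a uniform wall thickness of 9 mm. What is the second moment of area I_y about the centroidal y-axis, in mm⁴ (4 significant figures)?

Break the section into simple shapes (no overlaps), measuring from the bottom-left corner of the bounding box.
Outer rectangle: 140 × 140, A = 19 600 mm², x = 70 mm, Ī = 32 013 333 mm⁴.
Inner void (subtracted): 122 × 122, A = 14 884 mm², x = 70 mm, Ī = 18 461 121 mm⁴.
By symmetry the centroid is at mid-width, x̄ = 70 mm.
All pieces are centred on the centroidal y-axis, so I = ΣĪ (holes subtracted) = 13 552 212 mm⁴.

I_y ≈ 1.355 × 10⁷ mm⁴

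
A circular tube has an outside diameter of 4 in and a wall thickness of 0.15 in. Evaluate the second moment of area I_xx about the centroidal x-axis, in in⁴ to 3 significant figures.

I_xx ≈ 3.37 in⁴

Treat the section as a set of non-overlapping primitives; coordinates are from the bounding-box lower-left.
Outer circle: ⌀4, A = 12.566 in², y = 2 in, Ī = 12.566 in⁴.
Bore (subtracted): ⌀3.7, A = 10.752 in², y = 2 in, Ī = 9.1998 in⁴.
By symmetry the centroid is at mid-height, ȳ = 2 in.
All pieces are centred on the centroidal x-axis, so I = ΣĪ (holes subtracted) = 3.3666 in⁴.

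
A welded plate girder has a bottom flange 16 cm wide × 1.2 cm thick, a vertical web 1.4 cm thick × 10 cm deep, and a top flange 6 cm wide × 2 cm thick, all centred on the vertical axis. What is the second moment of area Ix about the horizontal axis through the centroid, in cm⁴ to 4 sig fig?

Break the section into simple shapes (no overlaps), measuring from the bottom-left corner of the bounding box.
Bottom plate: 16 × 1.2, A = 19.2 cm², y = 0.6 cm, Ī = 2.304 cm⁴.
Web plate: 1.4 × 10, A = 14 cm², y = 6.2 cm, Ī = 116.667 cm⁴.
Top plate: 6 × 2, A = 12 cm², y = 12.2 cm, Ī = 4 cm⁴.
Centroid: ȳ = ΣA·y / ΣA = 5.41416 cm.
Transfer each piece to the horizontal axis through the centroid using Ī + A·d² with d = y − 5.41416:
  bottom plate: d = -4.81416 cm → contributes +447.286 cm⁴
  web plate: d = 0.785841 cm → contributes +125.312 cm⁴
  top plate: d = 6.78584 cm → contributes +556.572 cm⁴
Total I = 1129.17 cm⁴.

Ix ≈ 1129 cm⁴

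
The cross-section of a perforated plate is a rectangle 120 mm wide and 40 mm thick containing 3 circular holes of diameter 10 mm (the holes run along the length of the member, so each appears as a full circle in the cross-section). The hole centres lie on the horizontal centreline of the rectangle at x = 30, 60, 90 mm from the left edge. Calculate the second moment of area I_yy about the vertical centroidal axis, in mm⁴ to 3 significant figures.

I_yy ≈ 5.62 × 10⁶ mm⁴

Split into non-overlapping primitives; take the origin at the lower-left of the bounding box.
Plate: 120 × 40, A = 4 800 mm², x = 60 mm, Ī = 5 760 000 mm⁴.
Hole 1 (subtracted): ⌀10, A = 78.54 mm², x = 30 mm, Ī = 490.87 mm⁴.
Hole 2 (subtracted): ⌀10, A = 78.54 mm², x = 60 mm, Ī = 490.87 mm⁴.
Hole 3 (subtracted): ⌀10, A = 78.54 mm², x = 90 mm, Ī = 490.87 mm⁴.
By symmetry the centroid is at mid-width, x̄ = 60 mm.
Transfer each piece to the vertical centroidal axis using Ī + A·d² with d = x − 60:
  plate: d = 0 mm → contributes +5 760 000 mm⁴
  hole 1: d = -30 mm → contributes −71 177 mm⁴
  hole 2: d = 0 mm → contributes −490.87 mm⁴
  hole 3: d = 30 mm → contributes −71 177 mm⁴
Total I = 5 617 156 mm⁴.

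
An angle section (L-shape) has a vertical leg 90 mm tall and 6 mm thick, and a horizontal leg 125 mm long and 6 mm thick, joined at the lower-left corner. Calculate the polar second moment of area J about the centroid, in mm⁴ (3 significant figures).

J ≈ 2.95 × 10⁶ mm⁴

Split into non-overlapping primitives; take the origin at the lower-left of the bounding box.
Vertical leg: 6 × 90, A = 540 mm², y = 45 mm, Ī = 364 500 mm⁴.
Horizontal leg (remainder): 119 × 6, A = 714 mm², y = 3 mm, Ī = 2 142 mm⁴.
Centroid: ȳ = ΣA·y / ΣA = 21.086 mm.
Transfer each piece to the centroidal x-axis using Ī + A·d² with d = y − 21.086:
  vertical leg: d = 23.914 mm → contributes +673 312 mm⁴
  horizontal leg (remainder): d = -18.086 mm → contributes +235 697 mm⁴
Total I = 909 009 mm⁴.
For the y-axis: x̄ = 38.586 mm.
Repeating about the centroidal y-axis gives I_y = 2 045 231 mm⁴.
Polar second moment: J = I_x + I_y = 2 954 240 mm⁴.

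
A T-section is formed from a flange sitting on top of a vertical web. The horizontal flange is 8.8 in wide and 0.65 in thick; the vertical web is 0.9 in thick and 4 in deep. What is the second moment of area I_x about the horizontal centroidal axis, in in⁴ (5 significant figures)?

I_x ≈ 16.945 in⁴

Decompose the section into non-overlapping parts with the origin at the bottom-left of its bounding rectangle.
Flange: 8.8 × 0.65, A = 5.72 in², y = 4.325 in, Ī = 0.2013917 in⁴.
Web: 0.9 × 4, A = 3.6 in², y = 2 in, Ī = 4.8 in⁴.
Centroid: ȳ = ΣA·y / ΣA = 3.426931 in.
Transfer each piece to the horizontal centroidal axis using Ī + A·d² with d = y − 3.426931:
  flange: d = 0.8980687 in → contributes +4.814728 in⁴
  web: d = -1.426931 in → contributes +12.13008 in⁴
Total I = 16.94481 in⁴.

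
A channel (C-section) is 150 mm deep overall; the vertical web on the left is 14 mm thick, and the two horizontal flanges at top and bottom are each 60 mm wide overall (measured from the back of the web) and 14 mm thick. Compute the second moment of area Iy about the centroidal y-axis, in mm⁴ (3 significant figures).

Iy ≈ 9.80 × 10⁵ mm⁴

Split into non-overlapping primitives; take the origin at the lower-left of the bounding box.
Web: 14 × 150, A = 2 100 mm², x = 7 mm, Ī = 34 300 mm⁴.
Top flange (beyond web): 46 × 14, A = 644 mm², x = 37 mm, Ī = 113 559 mm⁴.
Bottom flange (beyond web): 46 × 14, A = 644 mm², x = 37 mm, Ī = 113 559 mm⁴.
Centroid: x̄ = ΣA·x / ΣA = 18.405 mm.
Transfer each piece to the centroidal y-axis using Ī + A·d² with d = x − 18.405:
  web: d = -11.405 mm → contributes +307 453 mm⁴
  top flange (beyond web): d = 18.595 mm → contributes +336 238 mm⁴
  bottom flange (beyond web): d = 18.595 mm → contributes +336 238 mm⁴
Total I = 979 930 mm⁴.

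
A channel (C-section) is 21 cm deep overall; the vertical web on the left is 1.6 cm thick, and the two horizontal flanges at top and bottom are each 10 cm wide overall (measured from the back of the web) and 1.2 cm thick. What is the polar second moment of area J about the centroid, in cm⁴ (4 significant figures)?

Split into non-overlapping primitives; take the origin at the lower-left of the bounding box.
Web: 1.6 × 21, A = 33.6 cm², y = 10.5 cm, Ī = 1234.8 cm⁴.
Top flange (beyond web): 8.4 × 1.2, A = 10.08 cm², y = 20.4 cm, Ī = 1.2096 cm⁴.
Bottom flange (beyond web): 8.4 × 1.2, A = 10.08 cm², y = 0.6 cm, Ī = 1.2096 cm⁴.
By symmetry the centroid is at mid-height, ȳ = 10.5 cm.
Transfer each piece to the centroidal x-axis using Ī + A·d² with d = y − 10.5:
  web: d = 0 cm → contributes +1234.8 cm⁴
  top flange (beyond web): d = 9.9 cm → contributes +989.15 cm⁴
  bottom flange (beyond web): d = -9.9 cm → contributes +989.15 cm⁴
Total I = 3213.1 cm⁴.
For the y-axis: x̄ = 2.675 cm.
Repeating about the centroidal y-axis gives I_y = 440.709 cm⁴.
Polar second moment: J = I_x + I_y = 3653.81 cm⁴.

J ≈ 3654 cm⁴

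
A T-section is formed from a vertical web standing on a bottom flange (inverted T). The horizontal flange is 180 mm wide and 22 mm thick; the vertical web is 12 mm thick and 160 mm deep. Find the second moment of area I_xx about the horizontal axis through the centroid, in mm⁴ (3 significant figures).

I_xx ≈ 1.50 × 10⁷ mm⁴

Split into non-overlapping primitives; take the origin at the lower-left of the bounding box.
Flange: 180 × 22, A = 3 960 mm², y = 11 mm, Ī = 159 720 mm⁴.
Web: 12 × 160, A = 1 920 mm², y = 102 mm, Ī = 4 096 000 mm⁴.
Centroid: ȳ = ΣA·y / ΣA = 40.714 mm.
Transfer each piece to the horizontal axis through the centroid using Ī + A·d² with d = y − 40.714:
  flange: d = -29.714 mm → contributes +3 656 158 mm⁴
  web: d = 61.286 mm → contributes +11 307 402 mm⁴
Total I = 14 963 560 mm⁴.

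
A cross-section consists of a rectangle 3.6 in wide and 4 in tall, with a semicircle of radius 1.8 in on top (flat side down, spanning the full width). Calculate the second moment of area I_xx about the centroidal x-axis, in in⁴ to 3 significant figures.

I_xx ≈ 49.1 in⁴

Treat the section as a set of non-overlapping primitives; coordinates are from the bounding-box lower-left.
Rectangular body: 3.6 × 4, A = 14.4 in², y = 2 in, Ī = 19.2 in⁴.
Semicircular cap: semicircle r = 1.8, A = 5.0894 in², y = 4.7639 in, Ī = 1.1522 in⁴.
Centroid: ȳ = ΣA·y / ΣA = 2.7218 in.
Transfer each piece to the centroidal x-axis using Ī + A·d² with d = y − 2.7218:
  rectangular body: d = -0.72177 in → contributes +26.702 in⁴
  semicircular cap: d = 2.0422 in → contributes +22.377 in⁴
Total I = 49.079 in⁴.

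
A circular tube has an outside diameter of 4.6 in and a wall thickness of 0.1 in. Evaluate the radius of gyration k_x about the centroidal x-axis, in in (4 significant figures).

k_x ≈ 1.591 in

Break the section into simple shapes (no overlaps), measuring from the bottom-left corner of the bounding box.
Outer circle: ⌀4.6, A = 16.619 in², y = 2.3 in, Ī = 21.9787 in⁴.
Bore (subtracted): ⌀4.4, A = 15.2053 in², y = 2.3 in, Ī = 18.3984 in⁴.
By symmetry the centroid is at mid-height, ȳ = 2.3 in.
All pieces are centred on the centroidal x-axis, so I = ΣĪ (holes subtracted) = 3.58024 in⁴.
Radius of gyration: k = √(I/A) = √(3.58024 / 1.41372) = 1.59138 in.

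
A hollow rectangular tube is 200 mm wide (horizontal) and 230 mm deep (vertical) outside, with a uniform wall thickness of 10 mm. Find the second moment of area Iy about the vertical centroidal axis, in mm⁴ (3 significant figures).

Split into non-overlapping primitives; take the origin at the lower-left of the bounding box.
Outer rectangle: 200 × 230, A = 46 000 mm², x = 100 mm, Ī = 153 333 333 mm⁴.
Inner void (subtracted): 180 × 210, A = 37 800 mm², x = 100 mm, Ī = 102 060 000 mm⁴.
By symmetry the centroid is at mid-width, x̄ = 100 mm.
All pieces are centred on the vertical centroidal axis, so I = ΣĪ (holes subtracted) = 51 273 333 mm⁴.

Iy ≈ 5.13 × 10⁷ mm⁴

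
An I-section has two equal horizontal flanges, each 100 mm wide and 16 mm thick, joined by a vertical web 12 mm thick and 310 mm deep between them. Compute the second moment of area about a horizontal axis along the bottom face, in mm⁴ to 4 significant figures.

Decompose the section into non-overlapping parts with the origin at the bottom-left of its bounding rectangle.
Bottom flange: 100 × 16, A = 1 600 mm², y = 8 mm, Ī = 34133.3 mm⁴.
Web: 12 × 310, A = 3 720 mm², y = 171 mm, Ī = 29 791 000 mm⁴.
Top flange: 100 × 16, A = 1 600 mm², y = 334 mm, Ī = 34133.3 mm⁴.
Transfer each piece to a horizontal axis along the bottom face using Ī + A·d² with d = y − 0:
  bottom flange: d = 8 mm → contributes +136 533 mm⁴
  web: d = 171 mm → contributes +138 567 520 mm⁴
  top flange: d = 334 mm → contributes +178 523 733 mm⁴
Total I = 317 227 787 mm⁴.

I_base ≈ 3.172 × 10⁸ mm⁴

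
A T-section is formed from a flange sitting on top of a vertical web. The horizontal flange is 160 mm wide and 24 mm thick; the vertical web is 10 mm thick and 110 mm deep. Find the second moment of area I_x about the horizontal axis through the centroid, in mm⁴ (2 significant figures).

I_x ≈ 5.1 × 10⁶ mm⁴

Decompose the section into non-overlapping parts with the origin at the bottom-left of its bounding rectangle.
Flange: 160 × 24, A = 3 840 mm², y = 122 mm, Ī = 184 320 mm⁴.
Web: 10 × 110, A = 1 100 mm², y = 55 mm, Ī = 1 109 167 mm⁴.
Centroid: ȳ = ΣA·y / ΣA = 107.1 mm.
Transfer each piece to the horizontal axis through the centroid using Ī + A·d² with d = y − 107.1:
  flange: d = 14.92 mm → contributes +1 039 017 mm⁴
  web: d = -52.08 mm → contributes +4 092 837 mm⁴
Total I = 5 131 854 mm⁴.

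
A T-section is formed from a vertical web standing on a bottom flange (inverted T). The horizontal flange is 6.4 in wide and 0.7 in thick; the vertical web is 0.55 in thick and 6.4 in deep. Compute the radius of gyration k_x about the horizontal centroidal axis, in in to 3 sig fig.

Treat the section as a set of non-overlapping primitives; coordinates are from the bounding-box lower-left.
Flange: 6.4 × 0.7, A = 4.48 in², y = 0.35 in, Ī = 0.18293 in⁴.
Web: 0.55 × 6.4, A = 3.52 in², y = 3.9 in, Ī = 12.015 in⁴.
Centroid: ȳ = ΣA·y / ΣA = 1.912 in.
Transfer each piece to the horizontal centroidal axis using Ī + A·d² with d = y − 1.912:
  flange: d = -1.562 in → contributes +11.113 in⁴
  web: d = 1.988 in → contributes +25.926 in⁴
Total I = 37.04 in⁴.
Radius of gyration: k = √(I/A) = √(37.04 / 8) = 2.1517 in.

k_x ≈ 2.15 in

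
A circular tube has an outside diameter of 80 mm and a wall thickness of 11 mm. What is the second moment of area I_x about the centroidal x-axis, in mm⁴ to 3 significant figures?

I_x ≈ 1.46 × 10⁶ mm⁴

Treat the section as a set of non-overlapping primitives; coordinates are from the bounding-box lower-left.
Outer circle: ⌀80, A = 5026.5 mm², y = 40 mm, Ī = 2 010 619 mm⁴.
Bore (subtracted): ⌀58, A = 2642.1 mm², y = 40 mm, Ī = 555 497 mm⁴.
By symmetry the centroid is at mid-height, ȳ = 40 mm.
All pieces are centred on the centroidal x-axis, so I = ΣĪ (holes subtracted) = 1 455 122 mm⁴.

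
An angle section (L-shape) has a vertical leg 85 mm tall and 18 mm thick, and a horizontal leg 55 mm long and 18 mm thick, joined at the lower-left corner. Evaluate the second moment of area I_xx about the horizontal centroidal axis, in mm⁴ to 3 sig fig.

Decompose the section into non-overlapping parts with the origin at the bottom-left of its bounding rectangle.
Vertical leg: 18 × 85, A = 1 530 mm², y = 42.5 mm, Ī = 921 188 mm⁴.
Horizontal leg (remainder): 37 × 18, A = 666 mm², y = 9 mm, Ī = 17 982 mm⁴.
Centroid: ȳ = ΣA·y / ΣA = 32.34 mm.
Transfer each piece to the horizontal centroidal axis using Ī + A·d² with d = y − 32.34:
  vertical leg: d = 10.16 mm → contributes +1 079 118 mm⁴
  horizontal leg (remainder): d = -23.34 mm → contributes +380 794 mm⁴
Total I = 1 459 912 mm⁴.

I_xx ≈ 1.46 × 10⁶ mm⁴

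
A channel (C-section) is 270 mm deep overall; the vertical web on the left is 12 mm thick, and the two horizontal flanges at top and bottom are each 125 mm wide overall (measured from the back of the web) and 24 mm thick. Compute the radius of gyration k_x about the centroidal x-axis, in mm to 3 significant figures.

k_x ≈ 109 mm

Treat the section as a set of non-overlapping primitives; coordinates are from the bounding-box lower-left.
Web: 12 × 270, A = 3 240 mm², y = 135 mm, Ī = 19 683 000 mm⁴.
Top flange (beyond web): 113 × 24, A = 2 712 mm², y = 258 mm, Ī = 130 176 mm⁴.
Bottom flange (beyond web): 113 × 24, A = 2 712 mm², y = 12 mm, Ī = 130 176 mm⁴.
By symmetry the centroid is at mid-height, ȳ = 135 mm.
Transfer each piece to the centroidal x-axis using Ī + A·d² with d = y − 135:
  web: d = 0 mm → contributes +19 683 000 mm⁴
  top flange (beyond web): d = 123 mm → contributes +41 160 024 mm⁴
  bottom flange (beyond web): d = -123 mm → contributes +41 160 024 mm⁴
Total I = 102 003 048 mm⁴.
Radius of gyration: k = √(I/A) = √(102 003 048 / 8 664) = 108.5 mm.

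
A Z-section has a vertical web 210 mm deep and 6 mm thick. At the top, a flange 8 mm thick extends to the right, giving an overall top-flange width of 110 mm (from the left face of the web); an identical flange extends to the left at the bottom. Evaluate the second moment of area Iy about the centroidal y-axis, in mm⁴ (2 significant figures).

Split into non-overlapping primitives; take the origin at the lower-left of the bounding box.
Web: 6 × 210, A = 1 260 mm², x = 107 mm, Ī = 3 780 mm⁴.
Top flange (beyond web): 104 × 8, A = 832 mm², x = 162 mm, Ī = 749 909 mm⁴.
Bottom flange (beyond web): 104 × 8, A = 832 mm², x = 52 mm, Ī = 749 909 mm⁴.
Centroid: x̄ = ΣA·x / ΣA = 107 mm.
Transfer each piece to the centroidal y-axis using Ī + A·d² with d = x − 107:
  web: d = 0 mm → contributes +3 780 mm⁴
  top flange (beyond web): d = 55 mm → contributes +3 266 709 mm⁴
  bottom flange (beyond web): d = -55 mm → contributes +3 266 709 mm⁴
Total I = 6 537 199 mm⁴.

Iy ≈ 6.5 × 10⁶ mm⁴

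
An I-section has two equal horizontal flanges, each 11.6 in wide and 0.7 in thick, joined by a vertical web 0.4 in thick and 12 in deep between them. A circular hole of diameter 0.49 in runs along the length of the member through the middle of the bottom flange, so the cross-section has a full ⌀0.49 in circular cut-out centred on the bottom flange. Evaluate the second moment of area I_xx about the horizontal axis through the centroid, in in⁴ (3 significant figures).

I_xx ≈ 705 in⁴

Decompose the section into non-overlapping parts with the origin at the bottom-left of its bounding rectangle.
Bottom flange: 11.6 × 0.7, A = 8.12 in², y = 0.35 in, Ī = 0.33157 in⁴.
Web: 0.4 × 12, A = 4.8 in², y = 6.7 in, Ī = 57.6 in⁴.
Top flange: 11.6 × 0.7, A = 8.12 in², y = 13.05 in, Ī = 0.33157 in⁴.
Hole (subtracted): ⌀0.49, A = 0.18857 in², y = 0.35 in, Ī = 0.0028298 in⁴.
Centroid: ȳ = ΣA·y / ΣA = 6.7574 in.
Transfer each piece to the horizontal axis through the centroid using Ī + A·d² with d = y − 6.7574:
  bottom flange: d = -6.4074 in → contributes +333.7 in⁴
  web: d = -0.057428 in → contributes +57.616 in⁴
  top flange: d = 6.2926 in → contributes +321.85 in⁴
  hole: d = -6.4074 in → contributes −7.7448 in⁴
Total I = 705.43 in⁴.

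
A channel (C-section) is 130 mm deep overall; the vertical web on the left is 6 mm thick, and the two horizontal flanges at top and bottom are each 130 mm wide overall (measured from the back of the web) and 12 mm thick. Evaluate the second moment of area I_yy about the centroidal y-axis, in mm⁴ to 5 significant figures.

Treat the section as a set of non-overlapping primitives; coordinates are from the bounding-box lower-left.
Web: 6 × 130, A = 780 mm², x = 3 mm, Ī = 2 340 mm⁴.
Top flange (beyond web): 124 × 12, A = 1 488 mm², x = 68 mm, Ī = 1 906 624 mm⁴.
Bottom flange (beyond web): 124 × 12, A = 1 488 mm², x = 68 mm, Ī = 1 906 624 mm⁴.
Centroid: x̄ = ΣA·x / ΣA = 54.5016 mm.
Transfer each piece to the centroidal y-axis using Ī + A·d² with d = x − 54.5016:
  web: d = -51.5016 mm → contributes +2 071 223 mm⁴
  top flange (beyond web): d = 13.4984 mm → contributes +2 177 748 mm⁴
  bottom flange (beyond web): d = 13.4984 mm → contributes +2 177 748 mm⁴
Total I = 6 426 719 mm⁴.

I_yy ≈ 6.4267 × 10⁶ mm⁴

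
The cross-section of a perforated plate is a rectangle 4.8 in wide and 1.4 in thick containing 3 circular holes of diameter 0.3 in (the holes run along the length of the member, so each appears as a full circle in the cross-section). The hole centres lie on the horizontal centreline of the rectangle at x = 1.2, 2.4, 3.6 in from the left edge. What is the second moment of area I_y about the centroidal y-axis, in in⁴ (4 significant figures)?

I_y ≈ 12.70 in⁴

Treat the section as a set of non-overlapping primitives; coordinates are from the bounding-box lower-left.
Plate: 4.8 × 1.4, A = 6.72 in², x = 2.4 in, Ī = 12.9024 in⁴.
Hole 1 (subtracted): ⌀0.3, A = 0.0706858 in², x = 1.2 in, Ī = 0.000397608 in⁴.
Hole 2 (subtracted): ⌀0.3, A = 0.0706858 in², x = 2.4 in, Ī = 0.000397608 in⁴.
Hole 3 (subtracted): ⌀0.3, A = 0.0706858 in², x = 3.6 in, Ī = 0.000397608 in⁴.
By symmetry the centroid is at mid-width, x̄ = 2.4 in.
Transfer each piece to the centroidal y-axis using Ī + A·d² with d = x − 2.4:
  plate: d = 0 in → contributes +12.9024 in⁴
  hole 1: d = -1.2 in → contributes −0.102185 in⁴
  hole 2: d = 0 in → contributes −0.000397608 in⁴
  hole 3: d = 1.2 in → contributes −0.102185 in⁴
Total I = 12.6976 in⁴.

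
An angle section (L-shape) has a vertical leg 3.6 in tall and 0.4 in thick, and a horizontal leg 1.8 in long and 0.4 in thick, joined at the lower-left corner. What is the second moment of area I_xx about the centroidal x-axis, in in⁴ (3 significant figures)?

Break the section into simple shapes (no overlaps), measuring from the bottom-left corner of the bounding box.
Vertical leg: 0.4 × 3.6, A = 1.44 in², y = 1.8 in, Ī = 1.5552 in⁴.
Horizontal leg (remainder): 1.4 × 0.4, A = 0.56 in², y = 0.2 in, Ī = 0.0074667 in⁴.
Centroid: ȳ = ΣA·y / ΣA = 1.352 in.
Transfer each piece to the centroidal x-axis using Ī + A·d² with d = y − 1.352:
  vertical leg: d = 0.448 in → contributes +1.8442 in⁴
  horizontal leg (remainder): d = -1.152 in → contributes +0.75064 in⁴
Total I = 2.5949 in⁴.

I_xx ≈ 2.59 in⁴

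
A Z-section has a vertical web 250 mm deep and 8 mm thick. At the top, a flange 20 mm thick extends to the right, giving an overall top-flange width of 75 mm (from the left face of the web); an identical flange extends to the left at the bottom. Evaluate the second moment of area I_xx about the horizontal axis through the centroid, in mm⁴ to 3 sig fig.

I_xx ≈ 4.59 × 10⁷ mm⁴

Decompose the section into non-overlapping parts with the origin at the bottom-left of its bounding rectangle.
Web: 8 × 250, A = 2 000 mm², y = 125 mm, Ī = 10 416 667 mm⁴.
Top flange (beyond web): 67 × 20, A = 1 340 mm², y = 240 mm, Ī = 44 667 mm⁴.
Bottom flange (beyond web): 67 × 20, A = 1 340 mm², y = 10 mm, Ī = 44 667 mm⁴.
Centroid: ȳ = ΣA·y / ΣA = 125 mm.
Transfer each piece to the horizontal axis through the centroid using Ī + A·d² with d = y − 125:
  web: d = 0 mm → contributes +10 416 667 mm⁴
  top flange (beyond web): d = 115 mm → contributes +17 766 167 mm⁴
  bottom flange (beyond web): d = -115 mm → contributes +17 766 167 mm⁴
Total I = 45 949 000 mm⁴.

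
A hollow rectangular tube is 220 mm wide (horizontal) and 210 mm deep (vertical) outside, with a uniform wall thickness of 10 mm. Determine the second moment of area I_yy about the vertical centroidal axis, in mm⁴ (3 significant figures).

I_yy ≈ 5.97 × 10⁷ mm⁴

Decompose the section into non-overlapping parts with the origin at the bottom-left of its bounding rectangle.
Outer rectangle: 220 × 210, A = 46 200 mm², x = 110 mm, Ī = 186 340 000 mm⁴.
Inner void (subtracted): 200 × 190, A = 38 000 mm², x = 110 mm, Ī = 126 666 667 mm⁴.
By symmetry the centroid is at mid-width, x̄ = 110 mm.
All pieces are centred on the vertical centroidal axis, so I = ΣĪ (holes subtracted) = 59 673 333 mm⁴.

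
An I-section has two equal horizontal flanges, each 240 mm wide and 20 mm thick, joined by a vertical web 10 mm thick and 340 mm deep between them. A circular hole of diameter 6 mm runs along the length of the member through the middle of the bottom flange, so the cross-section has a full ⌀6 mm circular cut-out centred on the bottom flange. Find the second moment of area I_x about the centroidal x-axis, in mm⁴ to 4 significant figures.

I_x ≈ 3.432 × 10⁸ mm⁴

Break the section into simple shapes (no overlaps), measuring from the bottom-left corner of the bounding box.
Bottom flange: 240 × 20, A = 4 800 mm², y = 10 mm, Ī = 160 000 mm⁴.
Web: 10 × 340, A = 3 400 mm², y = 190 mm, Ī = 32 753 333 mm⁴.
Top flange: 240 × 20, A = 4 800 mm², y = 370 mm, Ī = 160 000 mm⁴.
Hole (subtracted): ⌀6, A = 28.2743 mm², y = 10 mm, Ī = 63.6173 mm⁴.
Centroid: ȳ = ΣA·y / ΣA = 190.392 mm.
Transfer each piece to the centroidal x-axis using Ī + A·d² with d = y − 190.392:
  bottom flange: d = -180.392 mm → contributes +156 358 709 mm⁴
  web: d = -0.392344 mm → contributes +32 753 857 mm⁴
  top flange: d = 179.608 mm → contributes +155 002 768 mm⁴
  hole: d = -180.392 mm → contributes −920 150 mm⁴
Total I = 343 195 185 mm⁴.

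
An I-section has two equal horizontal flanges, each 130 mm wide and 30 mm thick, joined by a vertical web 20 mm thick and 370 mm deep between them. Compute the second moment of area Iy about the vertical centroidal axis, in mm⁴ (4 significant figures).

Iy ≈ 1.123 × 10⁷ mm⁴

Decompose the section into non-overlapping parts with the origin at the bottom-left of its bounding rectangle.
Bottom flange: 130 × 30, A = 3 900 mm², x = 65 mm, Ī = 5 492 500 mm⁴.
Web: 20 × 370, A = 7 400 mm², x = 65 mm, Ī = 246 667 mm⁴.
Top flange: 130 × 30, A = 3 900 mm², x = 65 mm, Ī = 5 492 500 mm⁴.
By symmetry the centroid is at mid-width, x̄ = 65 mm.
All pieces are centred on the vertical centroidal axis, so I = ΣĪ = 11 231 667 mm⁴.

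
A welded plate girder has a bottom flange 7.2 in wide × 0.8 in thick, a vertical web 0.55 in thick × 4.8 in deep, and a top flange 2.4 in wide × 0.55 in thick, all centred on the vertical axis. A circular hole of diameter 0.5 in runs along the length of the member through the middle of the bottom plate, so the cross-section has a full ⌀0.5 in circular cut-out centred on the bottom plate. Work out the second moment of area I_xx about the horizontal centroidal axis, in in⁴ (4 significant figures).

I_xx ≈ 43.23 in⁴

Split into non-overlapping primitives; take the origin at the lower-left of the bounding box.
Bottom plate: 7.2 × 0.8, A = 5.76 in², y = 0.4 in, Ī = 0.3072 in⁴.
Web plate: 0.55 × 4.8, A = 2.64 in², y = 3.2 in, Ī = 5.0688 in⁴.
Top plate: 2.4 × 0.55, A = 1.32 in², y = 5.875 in, Ī = 0.033275 in⁴.
Hole (subtracted): ⌀0.5, A = 0.19635 in², y = 0.4 in, Ī = 0.00306796 in⁴.
Centroid: ȳ = ΣA·y / ΣA = 1.93502 in.
Transfer each piece to the horizontal centroidal axis using Ī + A·d² with d = y − 1.93502:
  bottom plate: d = -1.53502 in → contributes +13.8794 in⁴
  web plate: d = 1.26498 in → contributes +9.29326 in⁴
  top plate: d = 3.93998 in → contributes +20.5242 in⁴
  hole: d = -1.53502 in → contributes −0.465724 in⁴
Total I = 43.2312 in⁴.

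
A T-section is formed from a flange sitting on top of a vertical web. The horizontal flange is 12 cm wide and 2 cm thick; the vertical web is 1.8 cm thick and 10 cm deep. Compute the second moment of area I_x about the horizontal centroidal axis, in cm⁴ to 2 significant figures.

I_x ≈ 530 cm⁴

Decompose the section into non-overlapping parts with the origin at the bottom-left of its bounding rectangle.
Flange: 12 × 2, A = 24 cm², y = 11 cm, Ī = 8 cm⁴.
Web: 1.8 × 10, A = 18 cm², y = 5 cm, Ī = 150 cm⁴.
Centroid: ȳ = ΣA·y / ΣA = 8.429 cm.
Transfer each piece to the horizontal centroidal axis using Ī + A·d² with d = y − 8.429:
  flange: d = 2.571 cm → contributes +166.7 cm⁴
  web: d = -3.429 cm → contributes +361.6 cm⁴
Total I = 528.3 cm⁴.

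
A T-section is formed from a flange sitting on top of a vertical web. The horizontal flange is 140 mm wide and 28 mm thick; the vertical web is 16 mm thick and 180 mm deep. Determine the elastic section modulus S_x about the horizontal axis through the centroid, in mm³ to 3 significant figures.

S_x ≈ 1.73 × 10⁵ mm³

Treat the section as a set of non-overlapping primitives; coordinates are from the bounding-box lower-left.
Flange: 140 × 28, A = 3 920 mm², y = 194 mm, Ī = 256 107 mm⁴.
Web: 16 × 180, A = 2 880 mm², y = 90 mm, Ī = 7 776 000 mm⁴.
Centroid: ȳ = ΣA·y / ΣA = 149.95 mm.
Transfer each piece to the horizontal axis through the centroid using Ī + A·d² with d = y − 149.95:
  flange: d = 44.047 mm → contributes +7 861 469 mm⁴
  web: d = -59.953 mm → contributes +18 127 743 mm⁴
Total I = 25 989 212 mm⁴.
Extreme fibre distance c = 149.95 mm; S = I/c = 173 316 mm³.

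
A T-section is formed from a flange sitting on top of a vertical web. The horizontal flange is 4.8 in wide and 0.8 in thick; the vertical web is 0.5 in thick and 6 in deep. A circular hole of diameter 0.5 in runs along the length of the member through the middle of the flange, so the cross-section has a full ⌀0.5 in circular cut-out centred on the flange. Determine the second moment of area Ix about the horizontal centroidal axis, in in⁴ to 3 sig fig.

Treat the section as a set of non-overlapping primitives; coordinates are from the bounding-box lower-left.
Flange: 4.8 × 0.8, A = 3.84 in², y = 6.4 in, Ī = 0.2048 in⁴.
Web: 0.5 × 6, A = 3 in², y = 3 in, Ī = 9 in⁴.
Hole (subtracted): ⌀0.5, A = 0.19635 in², y = 6.4 in, Ī = 0.003068 in⁴.
Centroid: ȳ = ΣA·y / ΣA = 4.8647 in.
Transfer each piece to the horizontal centroidal axis using Ī + A·d² with d = y − 4.8647:
  flange: d = 1.5353 in → contributes +9.2562 in⁴
  web: d = -1.8647 in → contributes +19.431 in⁴
  hole: d = 1.5353 in → contributes −0.46589 in⁴
Total I = 28.222 in⁴.

Ix ≈ 28.2 in⁴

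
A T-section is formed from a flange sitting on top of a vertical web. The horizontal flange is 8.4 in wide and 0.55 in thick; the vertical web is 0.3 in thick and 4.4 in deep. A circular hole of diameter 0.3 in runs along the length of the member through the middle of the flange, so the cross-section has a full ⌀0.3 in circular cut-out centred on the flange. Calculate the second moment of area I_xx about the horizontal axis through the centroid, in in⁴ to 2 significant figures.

I_xx ≈ 8.5 in⁴

Decompose the section into non-overlapping parts with the origin at the bottom-left of its bounding rectangle.
Flange: 8.4 × 0.55, A = 4.62 in², y = 4.675 in, Ī = 0.1165 in⁴.
Web: 0.3 × 4.4, A = 1.32 in², y = 2.2 in, Ī = 2.13 in⁴.
Hole (subtracted): ⌀0.3, A = 0.07069 in², y = 4.675 in, Ī = 0.0003976 in⁴.
Centroid: ȳ = ΣA·y / ΣA = 4.118 in.
Transfer each piece to the horizontal axis through the centroid using Ī + A·d² with d = y − 4.118:
  flange: d = 0.5566 in → contributes +1.548 in⁴
  web: d = -1.918 in → contributes +6.987 in⁴
  hole: d = 0.5566 in → contributes −0.0223 in⁴
Total I = 8.513 in⁴.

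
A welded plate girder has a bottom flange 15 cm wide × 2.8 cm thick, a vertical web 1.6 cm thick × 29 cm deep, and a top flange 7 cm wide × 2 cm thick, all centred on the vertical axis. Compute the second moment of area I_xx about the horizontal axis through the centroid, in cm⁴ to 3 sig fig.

Treat the section as a set of non-overlapping primitives; coordinates are from the bounding-box lower-left.
Bottom plate: 15 × 2.8, A = 42 cm², y = 1.4 cm, Ī = 27.44 cm⁴.
Web plate: 1.6 × 29, A = 46.4 cm², y = 17.3 cm, Ī = 3251.9 cm⁴.
Top plate: 7 × 2, A = 14 cm², y = 32.8 cm, Ī = 4.6667 cm⁴.
Centroid: ȳ = ΣA·y / ΣA = 12.898 cm.
Transfer each piece to the horizontal axis through the centroid using Ī + A·d² with d = y − 12.898:
  bottom plate: d = -11.498 cm → contributes +5579.7 cm⁴
  web plate: d = 4.4023 cm → contributes +4151.1 cm⁴
  top plate: d = 19.902 cm → contributes +5550.1 cm⁴
Total I = 15 281 cm⁴.

I_xx ≈ 1.53 × 10⁴ cm⁴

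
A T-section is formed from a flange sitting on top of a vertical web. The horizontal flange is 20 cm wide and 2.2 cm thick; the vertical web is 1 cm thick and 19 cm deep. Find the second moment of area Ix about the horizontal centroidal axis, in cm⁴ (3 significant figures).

Split into non-overlapping primitives; take the origin at the lower-left of the bounding box.
Flange: 20 × 2.2, A = 44 cm², y = 20.1 cm, Ī = 17.747 cm⁴.
Web: 1 × 19, A = 19 cm², y = 9.5 cm, Ī = 571.58 cm⁴.
Centroid: ȳ = ΣA·y / ΣA = 16.903 cm.
Transfer each piece to the horizontal centroidal axis using Ī + A·d² with d = y − 16.903:
  flange: d = 3.1968 cm → contributes +467.41 cm⁴
  web: d = -7.4032 cm → contributes +1612.9 cm⁴
Total I = 2080.3 cm⁴.

Ix ≈ 2080 cm⁴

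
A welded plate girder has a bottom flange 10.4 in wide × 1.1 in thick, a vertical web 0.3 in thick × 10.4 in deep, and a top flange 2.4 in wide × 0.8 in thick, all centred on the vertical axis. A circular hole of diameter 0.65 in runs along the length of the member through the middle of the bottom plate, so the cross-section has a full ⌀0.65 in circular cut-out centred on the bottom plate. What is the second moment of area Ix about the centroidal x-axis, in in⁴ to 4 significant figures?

Break the section into simple shapes (no overlaps), measuring from the bottom-left corner of the bounding box.
Bottom plate: 10.4 × 1.1, A = 11.44 in², y = 0.55 in, Ī = 1.15353 in⁴.
Web plate: 0.3 × 10.4, A = 3.12 in², y = 6.3 in, Ī = 28.1216 in⁴.
Top plate: 2.4 × 0.8, A = 1.92 in², y = 11.9 in, Ī = 0.1024 in⁴.
Hole (subtracted): ⌀0.65, A = 0.331831 in², y = 0.55 in, Ī = 0.00876241 in⁴.
Centroid: ȳ = ΣA·y / ΣA = 3.01046 in.
Transfer each piece to the centroidal x-axis using Ī + A·d² with d = y − 3.01046:
  bottom plate: d = -2.46046 in → contributes +70.41 in⁴
  web plate: d = 3.28954 in → contributes +61.8833 in⁴
  top plate: d = 8.88954 in → contributes +151.828 in⁴
  hole: d = -2.46046 in → contributes −2.01763 in⁴
Total I = 282.104 in⁴.

Ix ≈ 282.1 in⁴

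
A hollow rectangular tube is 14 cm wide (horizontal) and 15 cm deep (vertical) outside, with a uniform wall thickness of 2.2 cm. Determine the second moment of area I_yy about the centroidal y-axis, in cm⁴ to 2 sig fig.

I_yy ≈ 2600 cm⁴

Treat the section as a set of non-overlapping primitives; coordinates are from the bounding-box lower-left.
Outer rectangle: 14 × 15, A = 210 cm², x = 7 cm, Ī = 3 430 cm⁴.
Inner void (subtracted): 9.6 × 10.6, A = 101.8 cm², x = 7 cm, Ī = 781.5 cm⁴.
By symmetry the centroid is at mid-width, x̄ = 7 cm.
All pieces are centred on the centroidal y-axis, so I = ΣĪ (holes subtracted) = 2 648 cm⁴.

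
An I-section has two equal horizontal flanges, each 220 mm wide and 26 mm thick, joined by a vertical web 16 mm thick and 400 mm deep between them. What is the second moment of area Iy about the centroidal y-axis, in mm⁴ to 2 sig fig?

Treat the section as a set of non-overlapping primitives; coordinates are from the bounding-box lower-left.
Bottom flange: 220 × 26, A = 5 720 mm², x = 110 mm, Ī = 23 070 667 mm⁴.
Web: 16 × 400, A = 6 400 mm², x = 110 mm, Ī = 136 533 mm⁴.
Top flange: 220 × 26, A = 5 720 mm², x = 110 mm, Ī = 23 070 667 mm⁴.
By symmetry the centroid is at mid-width, x̄ = 110 mm.
All pieces are centred on the centroidal y-axis, so I = ΣĪ = 46 277 867 mm⁴.

Iy ≈ 4.6 × 10⁷ mm⁴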